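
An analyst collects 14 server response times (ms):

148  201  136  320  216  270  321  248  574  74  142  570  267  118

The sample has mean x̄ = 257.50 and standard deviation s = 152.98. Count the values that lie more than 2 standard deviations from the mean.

2

Cutoffs: x̄ ± 2s = [-48.46, 563.46].
Outside the cutoffs: 570, 574.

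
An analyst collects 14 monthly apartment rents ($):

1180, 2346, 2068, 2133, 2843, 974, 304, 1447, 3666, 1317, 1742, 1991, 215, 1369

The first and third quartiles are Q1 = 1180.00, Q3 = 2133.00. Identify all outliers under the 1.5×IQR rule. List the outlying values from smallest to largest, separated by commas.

IQR = Q3 − Q1 = 2133.00 − 1180.00 = 953.00.
Lower fence = Q1 − 1.5·IQR = 1180.00 − 1429.50 = -249.50.
Upper fence = Q3 + 1.5·IQR = 2133.00 + 1429.50 = 3562.50.
3666 > 3562.50 → outlier.
All remaining values lie within [-249.50, 3562.50].

3666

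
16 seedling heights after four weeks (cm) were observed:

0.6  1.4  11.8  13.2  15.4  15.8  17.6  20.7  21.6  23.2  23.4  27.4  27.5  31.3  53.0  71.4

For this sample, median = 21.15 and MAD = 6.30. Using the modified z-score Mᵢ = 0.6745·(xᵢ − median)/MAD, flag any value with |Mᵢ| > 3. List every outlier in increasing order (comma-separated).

53.0, 71.4

|Mᵢ| > 3 ⇔ |xᵢ − 21.15| > 3·6.30/0.6745 = 28.02.
So outliers lie outside [-6.87, 49.17].
53.0: M = 3.41 → outlier.
71.4: M = 5.38 → outlier.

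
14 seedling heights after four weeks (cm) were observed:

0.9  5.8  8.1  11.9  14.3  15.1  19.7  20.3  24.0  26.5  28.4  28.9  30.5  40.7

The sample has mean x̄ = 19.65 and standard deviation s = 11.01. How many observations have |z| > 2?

0

Cutoffs: x̄ ± 2s = [-2.37, 41.67].
Every value lies within the cutoffs.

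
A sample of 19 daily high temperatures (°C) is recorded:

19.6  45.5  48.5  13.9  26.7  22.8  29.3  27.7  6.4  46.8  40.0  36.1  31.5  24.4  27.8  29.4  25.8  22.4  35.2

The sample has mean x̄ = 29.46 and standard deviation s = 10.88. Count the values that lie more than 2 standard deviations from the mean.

1

Cutoffs: x̄ ± 2s = [7.70, 51.22].
Outside the cutoffs: 6.4.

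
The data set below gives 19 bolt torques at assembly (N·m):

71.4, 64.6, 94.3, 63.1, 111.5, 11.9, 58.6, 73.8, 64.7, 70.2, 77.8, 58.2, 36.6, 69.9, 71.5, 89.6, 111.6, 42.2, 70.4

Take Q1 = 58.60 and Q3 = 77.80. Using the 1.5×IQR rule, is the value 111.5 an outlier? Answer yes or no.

IQR = Q3 − Q1 = 77.80 − 58.60 = 19.20.
Lower fence = Q1 − 1.5·IQR = 58.60 − 28.80 = 29.80.
Upper fence = Q3 + 1.5·IQR = 77.80 + 28.80 = 106.60.
111.5 lies above the upper fence.

yes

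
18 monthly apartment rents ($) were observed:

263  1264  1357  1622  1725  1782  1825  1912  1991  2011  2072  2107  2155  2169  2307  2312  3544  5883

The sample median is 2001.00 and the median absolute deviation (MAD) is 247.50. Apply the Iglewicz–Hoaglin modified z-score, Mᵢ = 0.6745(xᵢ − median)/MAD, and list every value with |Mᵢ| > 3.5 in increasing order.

|Mᵢ| > 3.5 ⇔ |xᵢ − 2001.00| > 3.5·247.50/0.6745 = 1284.28.
So outliers lie outside [716.72, 3285.28].
263: M = -4.74 → outlier.
3544: M = 4.21 → outlier.
5883: M = 10.58 → outlier.

263, 3544, 5883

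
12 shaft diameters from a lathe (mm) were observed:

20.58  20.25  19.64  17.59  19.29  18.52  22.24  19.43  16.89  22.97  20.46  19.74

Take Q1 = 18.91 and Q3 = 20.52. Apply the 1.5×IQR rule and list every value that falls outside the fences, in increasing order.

IQR = Q3 − Q1 = 20.52 − 18.91 = 1.61.
Lower fence = Q1 − 1.5·IQR = 18.91 − 2.415 = 16.495.
Upper fence = Q3 + 1.5·IQR = 20.52 + 2.415 = 22.935.
22.97 > 22.935 → outlier.
All remaining values lie within [16.495, 22.935].

22.97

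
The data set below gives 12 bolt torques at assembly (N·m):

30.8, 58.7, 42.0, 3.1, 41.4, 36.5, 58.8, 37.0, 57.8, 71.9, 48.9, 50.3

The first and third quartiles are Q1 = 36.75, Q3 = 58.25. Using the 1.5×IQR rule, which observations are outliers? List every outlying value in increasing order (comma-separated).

IQR = Q3 − Q1 = 58.25 − 36.75 = 21.50.
Lower fence = Q1 − 1.5·IQR = 36.75 − 32.25 = 4.50.
Upper fence = Q3 + 1.5·IQR = 58.25 + 32.25 = 90.50.
3.1 < 4.50 → outlier.
All remaining values lie within [4.50, 90.50].

3.1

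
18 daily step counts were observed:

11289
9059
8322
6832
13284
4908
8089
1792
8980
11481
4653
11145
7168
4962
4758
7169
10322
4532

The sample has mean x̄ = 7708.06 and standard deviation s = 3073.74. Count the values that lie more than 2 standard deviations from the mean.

0

Cutoffs: x̄ ± 2s = [1560.58, 13855.54].
Every value lies within the cutoffs.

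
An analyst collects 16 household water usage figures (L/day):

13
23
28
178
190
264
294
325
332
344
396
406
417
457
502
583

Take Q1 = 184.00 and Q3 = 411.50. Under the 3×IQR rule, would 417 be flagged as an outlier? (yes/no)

IQR = Q3 − Q1 = 411.50 − 184.00 = 227.50.
Lower fence = Q1 − 3·IQR = 184.00 − 682.50 = -498.50.
Upper fence = Q3 + 3·IQR = 411.50 + 682.50 = 1094.00.
417 lies within [-498.50, 1094.00].

no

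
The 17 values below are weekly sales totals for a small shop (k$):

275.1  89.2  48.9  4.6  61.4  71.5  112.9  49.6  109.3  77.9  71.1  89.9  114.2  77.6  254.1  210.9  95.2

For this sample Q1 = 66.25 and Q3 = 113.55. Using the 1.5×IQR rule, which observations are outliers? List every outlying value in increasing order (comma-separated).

IQR = Q3 − Q1 = 113.55 − 66.25 = 47.30.
Lower fence = Q1 − 1.5·IQR = 66.25 − 70.95 = -4.70.
Upper fence = Q3 + 1.5·IQR = 113.55 + 70.95 = 184.50.
210.9 > 184.50 → outlier.
254.1 > 184.50 → outlier.
275.1 > 184.50 → outlier.
All remaining values lie within [-4.70, 184.50].

210.9, 254.1, 275.1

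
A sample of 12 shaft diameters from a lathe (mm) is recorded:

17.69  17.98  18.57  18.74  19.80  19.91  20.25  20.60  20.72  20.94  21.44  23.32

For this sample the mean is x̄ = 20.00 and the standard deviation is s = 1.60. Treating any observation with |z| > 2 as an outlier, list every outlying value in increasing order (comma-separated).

Cutoffs at x̄ ± 2s: 20.00 ± 2·1.60 = [16.80, 23.20].
23.32: z = 2.08, |z| > 2 → outlier.
Every other value lies within [16.80, 23.20].

23.32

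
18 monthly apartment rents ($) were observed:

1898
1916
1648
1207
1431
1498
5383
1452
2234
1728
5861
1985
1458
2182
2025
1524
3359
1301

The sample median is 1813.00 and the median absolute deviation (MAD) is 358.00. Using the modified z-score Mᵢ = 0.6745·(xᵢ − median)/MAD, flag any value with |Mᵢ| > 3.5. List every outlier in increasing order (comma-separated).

|Mᵢ| > 3.5 ⇔ |xᵢ − 1813.00| > 3.5·358.00/0.6745 = 1857.67.
So outliers lie outside [-44.67, 3670.67].
5383: M = 6.73 → outlier.
5861: M = 7.63 → outlier.

5383, 5861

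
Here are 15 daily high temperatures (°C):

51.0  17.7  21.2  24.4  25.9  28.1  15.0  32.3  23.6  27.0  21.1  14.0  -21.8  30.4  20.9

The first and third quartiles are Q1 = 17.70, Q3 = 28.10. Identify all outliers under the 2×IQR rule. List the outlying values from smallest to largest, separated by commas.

IQR = Q3 − Q1 = 28.10 − 17.70 = 10.40.
Lower fence = Q1 − 2·IQR = 17.70 − 20.80 = -3.10.
Upper fence = Q3 + 2·IQR = 28.10 + 20.80 = 48.90.
-21.8 < -3.10 → outlier.
51.0 > 48.90 → outlier.
All remaining values lie within [-3.10, 48.90].

-21.8, 51.0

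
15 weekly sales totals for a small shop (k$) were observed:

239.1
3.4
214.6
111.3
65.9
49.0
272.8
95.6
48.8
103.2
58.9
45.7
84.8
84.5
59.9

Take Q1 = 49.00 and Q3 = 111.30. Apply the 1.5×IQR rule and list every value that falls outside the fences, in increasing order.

IQR = Q3 − Q1 = 111.30 − 49.00 = 62.30.
Lower fence = Q1 − 1.5·IQR = 49.00 − 93.45 = -44.45.
Upper fence = Q3 + 1.5·IQR = 111.30 + 93.45 = 204.75.
214.6 > 204.75 → outlier.
239.1 > 204.75 → outlier.
272.8 > 204.75 → outlier.
All remaining values lie within [-44.45, 204.75].

214.6, 239.1, 272.8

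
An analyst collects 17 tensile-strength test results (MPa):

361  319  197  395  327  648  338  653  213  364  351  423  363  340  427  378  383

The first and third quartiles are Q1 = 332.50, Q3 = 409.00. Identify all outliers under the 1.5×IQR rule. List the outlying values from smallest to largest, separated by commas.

IQR = Q3 − Q1 = 409.00 − 332.50 = 76.50.
Lower fence = Q1 − 1.5·IQR = 332.50 − 114.75 = 217.75.
Upper fence = Q3 + 1.5·IQR = 409.00 + 114.75 = 523.75.
197 < 217.75 → outlier.
213 < 217.75 → outlier.
648 > 523.75 → outlier.
653 > 523.75 → outlier.
All remaining values lie within [217.75, 523.75].

197, 213, 648, 653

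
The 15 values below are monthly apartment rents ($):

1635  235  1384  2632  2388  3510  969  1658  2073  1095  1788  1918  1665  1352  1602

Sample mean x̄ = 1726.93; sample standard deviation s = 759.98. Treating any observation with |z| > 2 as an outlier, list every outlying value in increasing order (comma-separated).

3510

Cutoffs at x̄ ± 2s: 1726.93 ± 2·759.98 = [206.97, 3246.89].
3510: z = 2.35, |z| > 2 → outlier.
Every other value lies within [206.97, 3246.89].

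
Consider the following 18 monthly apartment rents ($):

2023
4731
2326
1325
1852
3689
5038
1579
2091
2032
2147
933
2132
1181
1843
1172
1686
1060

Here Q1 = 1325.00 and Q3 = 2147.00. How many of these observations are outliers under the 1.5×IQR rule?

3

IQR = 822.00; fences at 1325.00 − 1233.00 = 92.00 and 2147.00 + 1233.00 = 3380.00.
Outside the cutoffs: 3689, 4731, 5038.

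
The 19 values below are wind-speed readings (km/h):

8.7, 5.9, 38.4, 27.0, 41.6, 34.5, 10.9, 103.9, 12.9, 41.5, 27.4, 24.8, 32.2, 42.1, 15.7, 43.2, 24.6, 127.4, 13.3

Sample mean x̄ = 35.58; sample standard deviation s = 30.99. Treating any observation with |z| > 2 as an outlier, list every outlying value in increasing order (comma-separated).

103.9, 127.4

Cutoffs at x̄ ± 2s: 35.58 ± 2·30.99 = [-26.40, 97.56].
103.9: z = 2.20, |z| > 2 → outlier.
127.4: z = 2.96, |z| > 2 → outlier.
Every other value lies within [-26.40, 97.56].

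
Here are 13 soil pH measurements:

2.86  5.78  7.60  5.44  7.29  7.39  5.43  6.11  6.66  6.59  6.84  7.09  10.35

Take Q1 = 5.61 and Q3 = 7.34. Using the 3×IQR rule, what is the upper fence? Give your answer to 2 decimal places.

IQR = Q3 − Q1 = 7.34 − 5.61 = 1.73.
Lower fence = Q1 − 3·IQR = 5.61 − 5.19 = 0.42.
Upper fence = Q3 + 3·IQR = 7.34 + 5.19 = 12.53.

12.53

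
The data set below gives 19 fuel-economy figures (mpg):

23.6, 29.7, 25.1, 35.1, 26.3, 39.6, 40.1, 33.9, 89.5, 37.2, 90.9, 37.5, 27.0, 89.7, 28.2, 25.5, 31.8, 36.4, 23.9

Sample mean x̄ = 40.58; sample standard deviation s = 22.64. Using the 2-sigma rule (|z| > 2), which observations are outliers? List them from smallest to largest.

Cutoffs at x̄ ± 2s: 40.58 ± 2·22.64 = [-4.70, 85.86].
89.5: z = 2.16, |z| > 2 → outlier.
89.7: z = 2.17, |z| > 2 → outlier.
90.9: z = 2.22, |z| > 2 → outlier.
Every other value lies within [-4.70, 85.86].

89.5, 89.7, 90.9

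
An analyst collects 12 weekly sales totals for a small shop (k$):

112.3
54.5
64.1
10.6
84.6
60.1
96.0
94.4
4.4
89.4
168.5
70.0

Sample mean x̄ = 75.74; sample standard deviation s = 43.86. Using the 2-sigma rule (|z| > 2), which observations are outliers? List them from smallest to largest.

Cutoffs at x̄ ± 2s: 75.74 ± 2·43.86 = [-11.98, 163.46].
168.5: z = 2.11, |z| > 2 → outlier.
Every other value lies within [-11.98, 163.46].

168.5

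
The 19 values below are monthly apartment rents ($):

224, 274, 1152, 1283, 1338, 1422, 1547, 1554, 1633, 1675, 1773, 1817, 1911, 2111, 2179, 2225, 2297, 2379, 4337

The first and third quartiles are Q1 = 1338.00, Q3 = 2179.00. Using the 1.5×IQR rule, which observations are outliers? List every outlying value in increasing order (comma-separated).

4337

IQR = Q3 − Q1 = 2179.00 − 1338.00 = 841.00.
Lower fence = Q1 − 1.5·IQR = 1338.00 − 1261.50 = 76.50.
Upper fence = Q3 + 1.5·IQR = 2179.00 + 1261.50 = 3440.50.
4337 > 3440.50 → outlier.
All remaining values lie within [76.50, 3440.50].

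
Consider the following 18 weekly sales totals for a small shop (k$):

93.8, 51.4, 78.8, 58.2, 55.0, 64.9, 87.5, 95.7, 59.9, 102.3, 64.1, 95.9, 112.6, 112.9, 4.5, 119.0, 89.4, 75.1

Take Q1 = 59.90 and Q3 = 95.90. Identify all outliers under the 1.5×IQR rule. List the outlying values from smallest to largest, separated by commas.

4.5

IQR = Q3 − Q1 = 95.90 − 59.90 = 36.00.
Lower fence = Q1 − 1.5·IQR = 59.90 − 54.00 = 5.90.
Upper fence = Q3 + 1.5·IQR = 95.90 + 54.00 = 149.90.
4.5 < 5.90 → outlier.
All remaining values lie within [5.90, 149.90].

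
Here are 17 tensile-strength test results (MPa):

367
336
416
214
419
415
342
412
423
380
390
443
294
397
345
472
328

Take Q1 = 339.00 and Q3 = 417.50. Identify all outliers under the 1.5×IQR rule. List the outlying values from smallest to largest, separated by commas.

IQR = Q3 − Q1 = 417.50 − 339.00 = 78.50.
Lower fence = Q1 − 1.5·IQR = 339.00 − 117.75 = 221.25.
Upper fence = Q3 + 1.5·IQR = 417.50 + 117.75 = 535.25.
214 < 221.25 → outlier.
All remaining values lie within [221.25, 535.25].

214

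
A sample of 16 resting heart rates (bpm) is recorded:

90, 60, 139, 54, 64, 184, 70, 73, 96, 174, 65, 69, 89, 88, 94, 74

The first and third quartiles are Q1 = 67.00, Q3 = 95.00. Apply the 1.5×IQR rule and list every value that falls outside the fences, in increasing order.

139, 174, 184

IQR = Q3 − Q1 = 95.00 − 67.00 = 28.00.
Lower fence = Q1 − 1.5·IQR = 67.00 − 42.00 = 25.00.
Upper fence = Q3 + 1.5·IQR = 95.00 + 42.00 = 137.00.
139 > 137.00 → outlier.
174 > 137.00 → outlier.
184 > 137.00 → outlier.
All remaining values lie within [25.00, 137.00].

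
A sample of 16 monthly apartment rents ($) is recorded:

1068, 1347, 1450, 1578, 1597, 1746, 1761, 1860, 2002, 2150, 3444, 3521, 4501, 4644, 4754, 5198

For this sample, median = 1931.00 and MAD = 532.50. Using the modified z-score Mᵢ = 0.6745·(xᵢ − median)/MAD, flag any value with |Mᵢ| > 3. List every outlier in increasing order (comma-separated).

|Mᵢ| > 3 ⇔ |xᵢ − 1931.00| > 3·532.50/0.6745 = 2368.42.
So outliers lie outside [-437.42, 4299.42].
4501: M = 3.26 → outlier.
4644: M = 3.44 → outlier.
4754: M = 3.58 → outlier.
5198: M = 4.14 → outlier.

4501, 4644, 4754, 5198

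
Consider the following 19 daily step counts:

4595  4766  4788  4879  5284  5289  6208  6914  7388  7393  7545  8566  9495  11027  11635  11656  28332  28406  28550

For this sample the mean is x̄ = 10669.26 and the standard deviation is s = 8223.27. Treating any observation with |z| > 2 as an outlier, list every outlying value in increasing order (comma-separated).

28332, 28406, 28550

Cutoffs at x̄ ± 2s: 10669.26 ± 2·8223.27 = [-5777.28, 27115.80].
28332: z = 2.15, |z| > 2 → outlier.
28406: z = 2.16, |z| > 2 → outlier.
28550: z = 2.17, |z| > 2 → outlier.
Every other value lies within [-5777.28, 27115.80].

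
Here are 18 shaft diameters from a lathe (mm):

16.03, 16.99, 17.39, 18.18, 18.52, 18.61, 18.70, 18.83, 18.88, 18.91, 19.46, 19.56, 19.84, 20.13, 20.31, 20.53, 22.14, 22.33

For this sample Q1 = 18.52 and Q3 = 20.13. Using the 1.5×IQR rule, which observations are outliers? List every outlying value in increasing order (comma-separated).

16.03

IQR = Q3 − Q1 = 20.13 − 18.52 = 1.61.
Lower fence = Q1 − 1.5·IQR = 18.52 − 2.415 = 16.105.
Upper fence = Q3 + 1.5·IQR = 20.13 + 2.415 = 22.545.
16.03 < 16.105 → outlier.
All remaining values lie within [16.105, 22.545].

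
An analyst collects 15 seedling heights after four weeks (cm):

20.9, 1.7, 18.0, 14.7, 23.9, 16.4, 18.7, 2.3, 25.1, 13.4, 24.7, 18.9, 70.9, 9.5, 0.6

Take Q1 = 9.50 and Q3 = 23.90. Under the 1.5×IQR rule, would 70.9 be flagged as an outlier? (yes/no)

IQR = Q3 − Q1 = 23.90 − 9.50 = 14.40.
Lower fence = Q1 − 1.5·IQR = 9.50 − 21.60 = -12.10.
Upper fence = Q3 + 1.5·IQR = 23.90 + 21.60 = 45.50.
70.9 lies above the upper fence.

yes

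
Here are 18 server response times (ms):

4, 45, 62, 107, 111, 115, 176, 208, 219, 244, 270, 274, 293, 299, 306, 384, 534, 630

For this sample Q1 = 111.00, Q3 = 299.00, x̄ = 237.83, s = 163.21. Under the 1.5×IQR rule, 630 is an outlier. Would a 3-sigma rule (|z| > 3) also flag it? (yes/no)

z = (630 − 237.83) / 163.21 = 2.40.
|z| = 2.40 ≤ 3.

no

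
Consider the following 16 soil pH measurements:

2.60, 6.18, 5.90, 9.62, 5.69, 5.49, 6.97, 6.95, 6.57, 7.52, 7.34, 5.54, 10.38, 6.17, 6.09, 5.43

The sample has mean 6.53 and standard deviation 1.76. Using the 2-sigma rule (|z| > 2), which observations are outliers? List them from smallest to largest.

2.60, 10.38

Cutoffs at x̄ ± 2s: 6.53 ± 2·1.76 = [3.01, 10.05].
2.60: z = -2.23, |z| > 2 → outlier.
10.38: z = 2.19, |z| > 2 → outlier.
Every other value lies within [3.01, 10.05].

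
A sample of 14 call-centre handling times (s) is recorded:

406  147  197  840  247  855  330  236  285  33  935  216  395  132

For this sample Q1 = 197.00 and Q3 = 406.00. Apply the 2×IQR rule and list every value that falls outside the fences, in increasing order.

840, 855, 935

IQR = Q3 − Q1 = 406.00 − 197.00 = 209.00.
Lower fence = Q1 − 2·IQR = 197.00 − 418.00 = -221.00.
Upper fence = Q3 + 2·IQR = 406.00 + 418.00 = 824.00.
840 > 824.00 → outlier.
855 > 824.00 → outlier.
935 > 824.00 → outlier.
All remaining values lie within [-221.00, 824.00].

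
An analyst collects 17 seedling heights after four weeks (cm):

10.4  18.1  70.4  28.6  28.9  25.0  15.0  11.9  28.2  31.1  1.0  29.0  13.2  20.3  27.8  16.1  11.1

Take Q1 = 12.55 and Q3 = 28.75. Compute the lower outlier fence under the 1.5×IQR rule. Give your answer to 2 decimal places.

IQR = Q3 − Q1 = 28.75 − 12.55 = 16.20.
Lower fence = Q1 − 1.5·IQR = 12.55 − 24.30 = -11.75.
Upper fence = Q3 + 1.5·IQR = 28.75 + 24.30 = 53.05.

-11.75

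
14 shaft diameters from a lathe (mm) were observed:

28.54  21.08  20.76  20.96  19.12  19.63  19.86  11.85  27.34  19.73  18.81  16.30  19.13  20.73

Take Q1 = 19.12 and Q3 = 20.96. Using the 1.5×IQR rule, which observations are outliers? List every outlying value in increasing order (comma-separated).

11.85, 16.30, 27.34, 28.54

IQR = Q3 − Q1 = 20.96 − 19.12 = 1.84.
Lower fence = Q1 − 1.5·IQR = 19.12 − 2.76 = 16.36.
Upper fence = Q3 + 1.5·IQR = 20.96 + 2.76 = 23.72.
11.85 < 16.36 → outlier.
16.30 < 16.36 → outlier.
27.34 > 23.72 → outlier.
28.54 > 23.72 → outlier.
All remaining values lie within [16.36, 23.72].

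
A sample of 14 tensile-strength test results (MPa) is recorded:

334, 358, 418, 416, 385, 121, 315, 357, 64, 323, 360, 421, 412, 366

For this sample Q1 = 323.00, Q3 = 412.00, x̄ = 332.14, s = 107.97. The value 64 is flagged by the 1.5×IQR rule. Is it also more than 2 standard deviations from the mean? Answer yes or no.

yes

z = (64 − 332.14) / 107.97 = -2.48.
|z| = 2.48 > 2.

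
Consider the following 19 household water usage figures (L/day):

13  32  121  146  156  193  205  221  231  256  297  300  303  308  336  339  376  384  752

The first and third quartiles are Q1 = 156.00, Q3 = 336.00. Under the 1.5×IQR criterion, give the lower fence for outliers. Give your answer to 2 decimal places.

IQR = Q3 − Q1 = 336.00 − 156.00 = 180.00.
Lower fence = Q1 − 1.5·IQR = 156.00 − 270.00 = -114.00.
Upper fence = Q3 + 1.5·IQR = 336.00 + 270.00 = 606.00.

-114.00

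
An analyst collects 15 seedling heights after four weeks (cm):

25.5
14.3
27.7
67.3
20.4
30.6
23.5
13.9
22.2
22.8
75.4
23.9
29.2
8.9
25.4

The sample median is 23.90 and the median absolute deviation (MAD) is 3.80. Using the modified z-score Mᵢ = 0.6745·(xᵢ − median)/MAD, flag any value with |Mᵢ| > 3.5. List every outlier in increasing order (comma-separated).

|Mᵢ| > 3.5 ⇔ |xᵢ − 23.90| > 3.5·3.80/0.6745 = 19.72.
So outliers lie outside [4.18, 43.62].
67.3: M = 7.70 → outlier.
75.4: M = 9.14 → outlier.

67.3, 75.4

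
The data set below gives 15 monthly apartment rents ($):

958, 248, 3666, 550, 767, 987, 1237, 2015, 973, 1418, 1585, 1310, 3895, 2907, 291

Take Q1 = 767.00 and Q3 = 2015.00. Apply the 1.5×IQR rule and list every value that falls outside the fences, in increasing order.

IQR = Q3 − Q1 = 2015.00 − 767.00 = 1248.00.
Lower fence = Q1 − 1.5·IQR = 767.00 − 1872.00 = -1105.00.
Upper fence = Q3 + 1.5·IQR = 2015.00 + 1872.00 = 3887.00.
3895 > 3887.00 → outlier.
All remaining values lie within [-1105.00, 3887.00].

3895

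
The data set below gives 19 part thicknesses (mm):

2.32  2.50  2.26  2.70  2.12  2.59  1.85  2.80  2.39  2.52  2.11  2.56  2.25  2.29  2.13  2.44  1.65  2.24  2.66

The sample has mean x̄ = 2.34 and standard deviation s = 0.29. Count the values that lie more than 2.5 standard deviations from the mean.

Cutoffs: x̄ ± 2.5s = [1.615, 3.065].
Every value lies within the cutoffs.

0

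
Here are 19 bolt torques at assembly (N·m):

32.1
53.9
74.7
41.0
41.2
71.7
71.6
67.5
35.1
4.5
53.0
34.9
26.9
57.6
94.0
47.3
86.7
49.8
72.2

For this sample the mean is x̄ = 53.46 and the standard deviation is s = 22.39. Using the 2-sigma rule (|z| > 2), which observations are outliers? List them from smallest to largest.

4.5

Cutoffs at x̄ ± 2s: 53.46 ± 2·22.39 = [8.68, 98.24].
4.5: z = -2.19, |z| > 2 → outlier.
Every other value lies within [8.68, 98.24].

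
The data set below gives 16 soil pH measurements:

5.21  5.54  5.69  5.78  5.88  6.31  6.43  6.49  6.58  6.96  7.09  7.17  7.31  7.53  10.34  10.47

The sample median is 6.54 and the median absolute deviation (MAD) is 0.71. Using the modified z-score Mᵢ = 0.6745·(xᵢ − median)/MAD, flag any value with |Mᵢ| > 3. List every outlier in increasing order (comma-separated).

|Mᵢ| > 3 ⇔ |xᵢ − 6.54| > 3·0.71/0.6745 = 3.16.
So outliers lie outside [3.38, 9.70].
10.34: M = 3.61 → outlier.
10.47: M = 3.73 → outlier.

10.34, 10.47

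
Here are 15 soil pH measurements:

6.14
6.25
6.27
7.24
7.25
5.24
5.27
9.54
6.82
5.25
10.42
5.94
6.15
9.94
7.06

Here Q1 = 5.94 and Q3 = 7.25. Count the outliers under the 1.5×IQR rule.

IQR = 1.31; fences at 5.94 − 1.965 = 3.975 and 7.25 + 1.965 = 9.215.
Outside the cutoffs: 9.54, 9.94, 10.42.

3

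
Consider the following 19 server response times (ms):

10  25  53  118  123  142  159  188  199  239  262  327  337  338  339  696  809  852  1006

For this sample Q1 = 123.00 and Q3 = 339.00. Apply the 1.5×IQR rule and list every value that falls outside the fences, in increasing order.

IQR = Q3 − Q1 = 339.00 − 123.00 = 216.00.
Lower fence = Q1 − 1.5·IQR = 123.00 − 324.00 = -201.00.
Upper fence = Q3 + 1.5·IQR = 339.00 + 324.00 = 663.00.
696 > 663.00 → outlier.
809 > 663.00 → outlier.
852 > 663.00 → outlier.
1006 > 663.00 → outlier.
All remaining values lie within [-201.00, 663.00].

696, 809, 852, 1006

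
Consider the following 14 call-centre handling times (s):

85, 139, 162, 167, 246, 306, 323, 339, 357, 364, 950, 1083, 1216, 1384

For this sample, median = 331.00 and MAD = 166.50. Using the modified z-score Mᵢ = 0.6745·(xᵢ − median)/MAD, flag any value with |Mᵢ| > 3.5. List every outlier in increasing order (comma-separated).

|Mᵢ| > 3.5 ⇔ |xᵢ − 331.00| > 3.5·166.50/0.6745 = 863.97.
So outliers lie outside [-532.97, 1194.97].
1216: M = 3.59 → outlier.
1384: M = 4.27 → outlier.

1216, 1384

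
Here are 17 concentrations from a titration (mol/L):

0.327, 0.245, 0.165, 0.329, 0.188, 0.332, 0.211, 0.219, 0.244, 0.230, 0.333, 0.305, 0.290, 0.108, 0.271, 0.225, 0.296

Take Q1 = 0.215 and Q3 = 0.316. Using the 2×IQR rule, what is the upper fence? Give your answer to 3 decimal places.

0.518

IQR = Q3 − Q1 = 0.316 − 0.215 = 0.101.
Lower fence = Q1 − 2·IQR = 0.215 − 0.202 = 0.013.
Upper fence = Q3 + 2·IQR = 0.316 + 0.202 = 0.518.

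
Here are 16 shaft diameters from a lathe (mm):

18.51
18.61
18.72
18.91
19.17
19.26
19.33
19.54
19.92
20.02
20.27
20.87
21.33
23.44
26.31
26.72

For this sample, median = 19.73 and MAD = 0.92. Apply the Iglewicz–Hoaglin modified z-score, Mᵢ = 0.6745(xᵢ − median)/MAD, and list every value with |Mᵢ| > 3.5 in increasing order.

|Mᵢ| > 3.5 ⇔ |xᵢ − 19.73| > 3.5·0.92/0.6745 = 4.77.
So outliers lie outside [14.96, 24.50].
26.31: M = 4.82 → outlier.
26.72: M = 5.12 → outlier.

26.31, 26.72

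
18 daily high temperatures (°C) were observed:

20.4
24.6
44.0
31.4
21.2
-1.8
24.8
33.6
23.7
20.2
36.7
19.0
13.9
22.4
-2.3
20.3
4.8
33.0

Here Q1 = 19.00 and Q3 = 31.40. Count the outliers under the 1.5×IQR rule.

IQR = 12.40; fences at 19.00 − 18.60 = 0.40 and 31.40 + 18.60 = 50.00.
Outside the cutoffs: -2.3, -1.8.

2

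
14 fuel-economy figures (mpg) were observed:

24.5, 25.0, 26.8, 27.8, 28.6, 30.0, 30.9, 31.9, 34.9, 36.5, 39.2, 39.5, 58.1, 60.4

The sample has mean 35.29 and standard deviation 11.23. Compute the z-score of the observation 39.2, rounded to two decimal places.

z = (39.2 − 35.29) / 11.23 = 0.35.

0.35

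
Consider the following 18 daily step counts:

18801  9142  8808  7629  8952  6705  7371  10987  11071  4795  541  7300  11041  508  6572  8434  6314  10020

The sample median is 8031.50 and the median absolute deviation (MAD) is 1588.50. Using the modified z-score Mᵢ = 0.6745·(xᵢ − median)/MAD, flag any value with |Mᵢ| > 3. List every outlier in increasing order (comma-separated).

|Mᵢ| > 3 ⇔ |xᵢ − 8031.50| > 3·1588.50/0.6745 = 7065.23.
So outliers lie outside [966.27, 15096.73].
508: M = -3.19 → outlier.
541: M = -3.18 → outlier.
18801: M = 4.57 → outlier.

508, 541, 18801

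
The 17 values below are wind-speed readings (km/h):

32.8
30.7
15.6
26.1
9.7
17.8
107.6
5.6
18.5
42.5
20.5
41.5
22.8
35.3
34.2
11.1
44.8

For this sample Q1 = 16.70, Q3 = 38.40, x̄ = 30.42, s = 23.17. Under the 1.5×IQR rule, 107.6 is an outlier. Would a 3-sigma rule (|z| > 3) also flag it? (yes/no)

z = (107.6 − 30.42) / 23.17 = 3.33.
|z| = 3.33 > 3.

yes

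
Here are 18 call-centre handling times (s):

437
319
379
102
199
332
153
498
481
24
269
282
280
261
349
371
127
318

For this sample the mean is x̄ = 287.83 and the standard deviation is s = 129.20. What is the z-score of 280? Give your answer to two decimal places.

z = (280 − 287.83) / 129.20 = -0.06.

-0.06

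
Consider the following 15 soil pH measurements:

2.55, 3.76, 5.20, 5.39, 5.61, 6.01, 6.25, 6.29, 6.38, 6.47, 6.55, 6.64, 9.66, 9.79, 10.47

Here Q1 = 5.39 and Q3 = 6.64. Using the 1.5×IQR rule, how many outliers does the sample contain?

4

IQR = 1.25; fences at 5.39 − 1.875 = 3.515 and 6.64 + 1.875 = 8.515.
Outside the cutoffs: 2.55, 9.66, 9.79, 10.47.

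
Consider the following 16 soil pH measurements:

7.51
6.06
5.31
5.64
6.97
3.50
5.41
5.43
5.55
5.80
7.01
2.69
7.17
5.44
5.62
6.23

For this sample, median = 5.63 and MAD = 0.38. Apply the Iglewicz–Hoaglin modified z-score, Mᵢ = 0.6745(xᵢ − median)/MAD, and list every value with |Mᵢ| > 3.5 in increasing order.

|Mᵢ| > 3.5 ⇔ |xᵢ − 5.63| > 3.5·0.38/0.6745 = 1.97.
So outliers lie outside [3.66, 7.60].
2.69: M = -5.22 → outlier.
3.50: M = -3.78 → outlier.

2.69, 3.50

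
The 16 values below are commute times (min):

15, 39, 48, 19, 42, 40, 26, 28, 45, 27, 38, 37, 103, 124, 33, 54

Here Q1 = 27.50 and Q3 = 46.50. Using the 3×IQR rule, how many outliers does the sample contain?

1

IQR = 19.00; fences at 27.50 − 57.00 = -29.50 and 46.50 + 57.00 = 103.50.
Outside the cutoffs: 124.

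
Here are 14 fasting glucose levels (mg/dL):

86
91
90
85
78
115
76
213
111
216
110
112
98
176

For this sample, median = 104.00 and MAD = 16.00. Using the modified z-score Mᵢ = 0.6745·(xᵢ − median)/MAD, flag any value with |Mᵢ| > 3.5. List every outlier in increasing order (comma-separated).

|Mᵢ| > 3.5 ⇔ |xᵢ − 104.00| > 3.5·16.00/0.6745 = 83.02.
So outliers lie outside [20.98, 187.02].
213: M = 4.60 → outlier.
216: M = 4.72 → outlier.

213, 216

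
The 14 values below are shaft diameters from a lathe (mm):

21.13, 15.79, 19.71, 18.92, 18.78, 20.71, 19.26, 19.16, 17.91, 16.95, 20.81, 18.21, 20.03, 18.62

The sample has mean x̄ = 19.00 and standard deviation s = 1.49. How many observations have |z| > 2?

1

Cutoffs: x̄ ± 2s = [16.02, 21.98].
Outside the cutoffs: 15.79.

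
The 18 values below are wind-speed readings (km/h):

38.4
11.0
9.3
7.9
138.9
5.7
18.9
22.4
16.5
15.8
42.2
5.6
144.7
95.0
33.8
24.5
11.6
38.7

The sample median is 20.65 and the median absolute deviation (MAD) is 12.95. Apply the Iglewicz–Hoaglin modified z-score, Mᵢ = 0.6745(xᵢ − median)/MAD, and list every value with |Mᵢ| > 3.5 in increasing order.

|Mᵢ| > 3.5 ⇔ |xᵢ − 20.65| > 3.5·12.95/0.6745 = 67.20.
So outliers lie outside [-46.55, 87.85].
95.0: M = 3.87 → outlier.
138.9: M = 6.16 → outlier.
144.7: M = 6.46 → outlier.

95.0, 138.9, 144.7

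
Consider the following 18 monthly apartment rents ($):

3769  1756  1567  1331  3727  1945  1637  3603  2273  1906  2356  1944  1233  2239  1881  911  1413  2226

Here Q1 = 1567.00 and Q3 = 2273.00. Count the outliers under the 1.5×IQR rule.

IQR = 706.00; fences at 1567.00 − 1059.00 = 508.00 and 2273.00 + 1059.00 = 3332.00.
Outside the cutoffs: 3603, 3727, 3769.

3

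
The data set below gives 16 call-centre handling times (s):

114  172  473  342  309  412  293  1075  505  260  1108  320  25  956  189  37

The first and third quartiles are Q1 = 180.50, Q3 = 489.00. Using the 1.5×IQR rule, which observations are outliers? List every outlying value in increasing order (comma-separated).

IQR = Q3 − Q1 = 489.00 − 180.50 = 308.50.
Lower fence = Q1 − 1.5·IQR = 180.50 − 462.75 = -282.25.
Upper fence = Q3 + 1.5·IQR = 489.00 + 462.75 = 951.75.
956 > 951.75 → outlier.
1075 > 951.75 → outlier.
1108 > 951.75 → outlier.
All remaining values lie within [-282.25, 951.75].

956, 1075, 1108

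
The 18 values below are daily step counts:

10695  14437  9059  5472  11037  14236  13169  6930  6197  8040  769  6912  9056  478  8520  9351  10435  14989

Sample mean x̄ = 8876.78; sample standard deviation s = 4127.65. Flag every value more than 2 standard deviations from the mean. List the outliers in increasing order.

478

Cutoffs at x̄ ± 2s: 8876.78 ± 2·4127.65 = [621.48, 17132.08].
478: z = -2.03, |z| > 2 → outlier.
Every other value lies within [621.48, 17132.08].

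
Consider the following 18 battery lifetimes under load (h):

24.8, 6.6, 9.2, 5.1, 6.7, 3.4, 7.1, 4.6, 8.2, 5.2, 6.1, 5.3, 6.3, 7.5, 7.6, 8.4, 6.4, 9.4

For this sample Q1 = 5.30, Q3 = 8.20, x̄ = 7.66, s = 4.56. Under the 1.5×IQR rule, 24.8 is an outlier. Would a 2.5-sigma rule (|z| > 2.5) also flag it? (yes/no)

z = (24.8 − 7.66) / 4.56 = 3.76.
|z| = 3.76 > 2.5.

yes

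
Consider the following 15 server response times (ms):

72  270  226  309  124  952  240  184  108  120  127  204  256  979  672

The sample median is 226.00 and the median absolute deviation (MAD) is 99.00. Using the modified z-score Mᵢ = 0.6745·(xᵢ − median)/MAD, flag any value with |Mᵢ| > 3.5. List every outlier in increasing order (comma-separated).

952, 979

|Mᵢ| > 3.5 ⇔ |xᵢ − 226.00| > 3.5·99.00/0.6745 = 513.71.
So outliers lie outside [-287.71, 739.71].
952: M = 4.95 → outlier.
979: M = 5.13 → outlier.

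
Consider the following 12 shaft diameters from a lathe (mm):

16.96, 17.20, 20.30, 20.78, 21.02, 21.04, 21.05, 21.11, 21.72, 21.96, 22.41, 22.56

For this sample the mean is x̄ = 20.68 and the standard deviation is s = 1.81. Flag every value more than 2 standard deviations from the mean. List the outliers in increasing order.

Cutoffs at x̄ ± 2s: 20.68 ± 2·1.81 = [17.06, 24.30].
16.96: z = -2.06, |z| > 2 → outlier.
Every other value lies within [17.06, 24.30].

16.96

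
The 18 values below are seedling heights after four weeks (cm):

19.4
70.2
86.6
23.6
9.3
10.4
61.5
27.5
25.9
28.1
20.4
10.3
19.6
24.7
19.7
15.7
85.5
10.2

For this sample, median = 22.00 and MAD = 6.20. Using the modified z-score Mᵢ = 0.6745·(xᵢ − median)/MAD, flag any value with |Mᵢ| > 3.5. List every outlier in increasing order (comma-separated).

|Mᵢ| > 3.5 ⇔ |xᵢ − 22.00| > 3.5·6.20/0.6745 = 32.17.
So outliers lie outside [-10.17, 54.17].
61.5: M = 4.30 → outlier.
70.2: M = 5.24 → outlier.
85.5: M = 6.91 → outlier.
86.6: M = 7.03 → outlier.

61.5, 70.2, 85.5, 86.6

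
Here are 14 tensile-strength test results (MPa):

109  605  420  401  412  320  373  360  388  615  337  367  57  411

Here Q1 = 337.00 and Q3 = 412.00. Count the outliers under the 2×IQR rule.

IQR = 75.00; fences at 337.00 − 150.00 = 187.00 and 412.00 + 150.00 = 562.00.
Outside the cutoffs: 57, 109, 605, 615.

4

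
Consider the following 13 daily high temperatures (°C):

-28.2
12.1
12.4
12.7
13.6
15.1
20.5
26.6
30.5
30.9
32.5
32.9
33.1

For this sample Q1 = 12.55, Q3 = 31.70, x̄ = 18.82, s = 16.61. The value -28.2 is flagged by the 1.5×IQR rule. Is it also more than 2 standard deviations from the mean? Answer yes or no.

yes

z = (-28.2 − 18.82) / 16.61 = -2.83.
|z| = 2.83 > 2.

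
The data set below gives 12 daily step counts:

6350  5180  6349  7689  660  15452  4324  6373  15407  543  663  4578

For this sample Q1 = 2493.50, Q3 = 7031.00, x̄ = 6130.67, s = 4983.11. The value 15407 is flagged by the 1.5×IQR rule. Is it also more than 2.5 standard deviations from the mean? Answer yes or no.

z = (15407 − 6130.67) / 4983.11 = 1.86.
|z| = 1.86 ≤ 2.5.

no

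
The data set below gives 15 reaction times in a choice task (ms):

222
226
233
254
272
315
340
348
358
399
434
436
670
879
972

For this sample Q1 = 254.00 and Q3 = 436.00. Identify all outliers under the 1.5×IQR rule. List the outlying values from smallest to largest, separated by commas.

IQR = Q3 − Q1 = 436.00 − 254.00 = 182.00.
Lower fence = Q1 − 1.5·IQR = 254.00 − 273.00 = -19.00.
Upper fence = Q3 + 1.5·IQR = 436.00 + 273.00 = 709.00.
879 > 709.00 → outlier.
972 > 709.00 → outlier.
All remaining values lie within [-19.00, 709.00].

879, 972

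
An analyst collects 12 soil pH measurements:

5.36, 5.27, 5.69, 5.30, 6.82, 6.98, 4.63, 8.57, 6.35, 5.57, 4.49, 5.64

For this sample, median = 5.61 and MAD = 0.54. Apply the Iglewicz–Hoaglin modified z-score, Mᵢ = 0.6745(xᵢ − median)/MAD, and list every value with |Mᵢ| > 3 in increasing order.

|Mᵢ| > 3 ⇔ |xᵢ − 5.61| > 3·0.54/0.6745 = 2.40.
So outliers lie outside [3.21, 8.01].
8.57: M = 3.70 → outlier.

8.57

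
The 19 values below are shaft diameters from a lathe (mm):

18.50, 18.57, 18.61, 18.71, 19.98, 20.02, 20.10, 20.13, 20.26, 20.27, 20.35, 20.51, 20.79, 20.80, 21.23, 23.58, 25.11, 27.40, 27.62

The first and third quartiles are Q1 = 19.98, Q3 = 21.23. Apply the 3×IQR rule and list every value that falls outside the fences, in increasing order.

IQR = Q3 − Q1 = 21.23 − 19.98 = 1.25.
Lower fence = Q1 − 3·IQR = 19.98 − 3.75 = 16.23.
Upper fence = Q3 + 3·IQR = 21.23 + 3.75 = 24.98.
25.11 > 24.98 → outlier.
27.40 > 24.98 → outlier.
27.62 > 24.98 → outlier.
All remaining values lie within [16.23, 24.98].

25.11, 27.40, 27.62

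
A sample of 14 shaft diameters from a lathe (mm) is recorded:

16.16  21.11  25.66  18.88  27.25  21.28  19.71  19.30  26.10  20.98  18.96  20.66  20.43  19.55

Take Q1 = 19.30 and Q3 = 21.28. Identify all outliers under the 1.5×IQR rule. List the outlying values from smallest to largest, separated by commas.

IQR = Q3 − Q1 = 21.28 − 19.30 = 1.98.
Lower fence = Q1 − 1.5·IQR = 19.30 − 2.97 = 16.33.
Upper fence = Q3 + 1.5·IQR = 21.28 + 2.97 = 24.25.
16.16 < 16.33 → outlier.
25.66 > 24.25 → outlier.
26.10 > 24.25 → outlier.
27.25 > 24.25 → outlier.
All remaining values lie within [16.33, 24.25].

16.16, 25.66, 26.10, 27.25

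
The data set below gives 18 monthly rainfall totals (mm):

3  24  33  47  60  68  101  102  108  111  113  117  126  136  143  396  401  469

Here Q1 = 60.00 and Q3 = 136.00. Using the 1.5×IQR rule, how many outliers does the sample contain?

3

IQR = 76.00; fences at 60.00 − 114.00 = -54.00 and 136.00 + 114.00 = 250.00.
Outside the cutoffs: 396, 401, 469.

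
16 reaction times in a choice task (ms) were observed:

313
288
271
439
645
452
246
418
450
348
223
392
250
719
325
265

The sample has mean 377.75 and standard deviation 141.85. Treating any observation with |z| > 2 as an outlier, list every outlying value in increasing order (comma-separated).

719

Cutoffs at x̄ ± 2s: 377.75 ± 2·141.85 = [94.05, 661.45].
719: z = 2.41, |z| > 2 → outlier.
Every other value lies within [94.05, 661.45].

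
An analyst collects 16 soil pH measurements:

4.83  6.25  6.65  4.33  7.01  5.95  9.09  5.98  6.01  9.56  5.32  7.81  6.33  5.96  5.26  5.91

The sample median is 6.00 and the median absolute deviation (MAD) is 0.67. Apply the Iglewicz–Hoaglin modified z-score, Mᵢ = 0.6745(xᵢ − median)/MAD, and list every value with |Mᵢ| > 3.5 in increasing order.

|Mᵢ| > 3.5 ⇔ |xᵢ − 6.00| > 3.5·0.67/0.6745 = 3.48.
So outliers lie outside [2.52, 9.48].
9.56: M = 3.58 → outlier.

9.56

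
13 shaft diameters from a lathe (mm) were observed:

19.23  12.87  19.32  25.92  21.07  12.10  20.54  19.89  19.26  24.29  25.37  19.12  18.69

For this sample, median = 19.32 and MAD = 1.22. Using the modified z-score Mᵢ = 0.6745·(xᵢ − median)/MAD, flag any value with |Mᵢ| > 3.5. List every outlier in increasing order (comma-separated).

|Mᵢ| > 3.5 ⇔ |xᵢ − 19.32| > 3.5·1.22/0.6745 = 6.33.
So outliers lie outside [12.99, 25.65].
12.10: M = -3.99 → outlier.
12.87: M = -3.57 → outlier.
25.92: M = 3.65 → outlier.

12.10, 12.87, 25.92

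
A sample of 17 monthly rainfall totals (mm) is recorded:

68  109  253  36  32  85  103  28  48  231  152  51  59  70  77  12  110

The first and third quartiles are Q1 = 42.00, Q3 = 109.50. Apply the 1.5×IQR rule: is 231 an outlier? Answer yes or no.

yes

IQR = Q3 − Q1 = 109.50 − 42.00 = 67.50.
Lower fence = Q1 − 1.5·IQR = 42.00 − 101.25 = -59.25.
Upper fence = Q3 + 1.5·IQR = 109.50 + 101.25 = 210.75.
231 lies above the upper fence.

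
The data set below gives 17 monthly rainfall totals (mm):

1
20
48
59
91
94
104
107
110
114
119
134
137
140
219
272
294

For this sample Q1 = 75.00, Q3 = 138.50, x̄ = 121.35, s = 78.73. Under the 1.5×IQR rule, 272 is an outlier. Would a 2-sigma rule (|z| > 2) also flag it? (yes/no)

z = (272 − 121.35) / 78.73 = 1.91.
|z| = 1.91 ≤ 2.

no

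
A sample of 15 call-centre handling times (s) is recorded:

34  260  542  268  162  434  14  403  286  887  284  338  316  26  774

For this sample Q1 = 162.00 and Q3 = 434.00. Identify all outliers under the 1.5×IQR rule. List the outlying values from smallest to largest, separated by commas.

887

IQR = Q3 − Q1 = 434.00 − 162.00 = 272.00.
Lower fence = Q1 − 1.5·IQR = 162.00 − 408.00 = -246.00.
Upper fence = Q3 + 1.5·IQR = 434.00 + 408.00 = 842.00.
887 > 842.00 → outlier.
All remaining values lie within [-246.00, 842.00].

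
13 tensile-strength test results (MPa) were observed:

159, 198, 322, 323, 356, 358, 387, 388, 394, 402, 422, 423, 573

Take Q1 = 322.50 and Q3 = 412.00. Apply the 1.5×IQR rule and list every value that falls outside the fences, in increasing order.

159, 573

IQR = Q3 − Q1 = 412.00 − 322.50 = 89.50.
Lower fence = Q1 − 1.5·IQR = 322.50 − 134.25 = 188.25.
Upper fence = Q3 + 1.5·IQR = 412.00 + 134.25 = 546.25.
159 < 188.25 → outlier.
573 > 546.25 → outlier.
All remaining values lie within [188.25, 546.25].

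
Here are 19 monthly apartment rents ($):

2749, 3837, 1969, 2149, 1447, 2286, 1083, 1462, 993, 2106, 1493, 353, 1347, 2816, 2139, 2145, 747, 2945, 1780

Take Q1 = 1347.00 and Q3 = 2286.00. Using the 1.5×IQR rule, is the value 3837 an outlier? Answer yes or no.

yes

IQR = Q3 − Q1 = 2286.00 − 1347.00 = 939.00.
Lower fence = Q1 − 1.5·IQR = 1347.00 − 1408.50 = -61.50.
Upper fence = Q3 + 1.5·IQR = 2286.00 + 1408.50 = 3694.50.
3837 lies above the upper fence.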